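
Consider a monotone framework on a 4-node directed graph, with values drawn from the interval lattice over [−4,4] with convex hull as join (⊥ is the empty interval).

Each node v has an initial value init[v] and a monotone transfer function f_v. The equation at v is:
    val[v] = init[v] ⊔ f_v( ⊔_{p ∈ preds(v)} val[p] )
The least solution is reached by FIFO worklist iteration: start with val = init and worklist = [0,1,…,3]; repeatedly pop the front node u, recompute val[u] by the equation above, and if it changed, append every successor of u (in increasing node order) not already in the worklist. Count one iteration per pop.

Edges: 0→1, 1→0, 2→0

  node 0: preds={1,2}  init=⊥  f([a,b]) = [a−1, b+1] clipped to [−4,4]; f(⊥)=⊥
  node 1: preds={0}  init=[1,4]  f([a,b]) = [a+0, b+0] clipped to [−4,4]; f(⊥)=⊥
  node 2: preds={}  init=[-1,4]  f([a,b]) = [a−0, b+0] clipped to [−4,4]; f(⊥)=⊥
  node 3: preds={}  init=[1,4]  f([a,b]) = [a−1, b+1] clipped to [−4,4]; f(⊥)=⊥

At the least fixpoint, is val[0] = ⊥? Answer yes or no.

Iteration log — 9 steps:
  step 1. node 0  ⊔preds=[-1,4]  new=[-2,4]  old=⊥  +wl: 
  step 2. node 1  ⊔preds=[-2,4]  new=[-2,4]  old=[1,4]  +wl: 0
  step 3. node 2  ⊔preds=⊥  new=[-1,4]  stable
  step 4. node 3  ⊔preds=⊥  new=[1,4]  stable
  step 5. node 0  ⊔preds=[-2,4]  new=[-3,4]  old=[-2,4]  +wl: 1
  step 6. node 1  ⊔preds=[-3,4]  new=[-3,4]  old=[-2,4]  +wl: 0
  step 7. node 0  ⊔preds=[-3,4]  new=[-4,4]  old=[-3,4]  +wl: 1
  step 8. node 1  ⊔preds=[-4,4]  new=[-4,4]  old=[-3,4]  +wl: 0
  step 9. node 0  ⊔preds=[-4,4]  new=[-4,4]  stable

Least fixpoint reached:
  node 0: [-4,4]
  node 1: [-4,4]
  node 2: [-1,4]
  node 3: [1,4]

no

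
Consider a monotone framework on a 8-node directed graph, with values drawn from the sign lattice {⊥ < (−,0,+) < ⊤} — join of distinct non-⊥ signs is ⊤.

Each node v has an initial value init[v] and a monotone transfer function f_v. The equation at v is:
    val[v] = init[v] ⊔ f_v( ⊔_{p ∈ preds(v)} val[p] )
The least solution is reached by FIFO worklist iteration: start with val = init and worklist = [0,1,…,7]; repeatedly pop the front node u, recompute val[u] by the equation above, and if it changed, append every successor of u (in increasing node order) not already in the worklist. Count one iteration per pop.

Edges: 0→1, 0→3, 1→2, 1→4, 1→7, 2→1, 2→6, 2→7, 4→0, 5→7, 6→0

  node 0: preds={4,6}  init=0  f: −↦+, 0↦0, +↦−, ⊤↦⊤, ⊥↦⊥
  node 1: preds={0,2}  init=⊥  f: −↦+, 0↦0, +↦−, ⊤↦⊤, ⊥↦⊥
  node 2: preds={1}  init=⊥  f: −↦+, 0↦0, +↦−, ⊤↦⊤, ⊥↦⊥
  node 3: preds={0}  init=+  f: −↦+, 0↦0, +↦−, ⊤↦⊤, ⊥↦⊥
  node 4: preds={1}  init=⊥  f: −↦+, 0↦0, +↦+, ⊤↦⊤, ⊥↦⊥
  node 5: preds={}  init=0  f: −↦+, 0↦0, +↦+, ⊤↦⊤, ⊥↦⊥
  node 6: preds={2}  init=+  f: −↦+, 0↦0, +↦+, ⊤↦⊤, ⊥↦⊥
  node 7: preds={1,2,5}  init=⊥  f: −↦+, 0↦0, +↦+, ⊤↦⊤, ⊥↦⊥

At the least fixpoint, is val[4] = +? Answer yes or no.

no

Iteration log — 10 steps:
  step 1. node 0  ⊔preds=+  new=⊤  old=0  +wl: 
  step 2. node 1  ⊔preds=⊤  new=⊤  old=⊥  +wl: 
  step 3. node 2  ⊔preds=⊤  new=⊤  old=⊥  +wl: 1
  step 4. node 3  ⊔preds=⊤  new=⊤  old=+  +wl: 
  step 5. node 4  ⊔preds=⊤  new=⊤  old=⊥  +wl: 0
  step 6. node 5  ⊔preds=⊥  new=0  stable
  step 7. node 6  ⊔preds=⊤  new=⊤  old=+  +wl: 
  step 8. node 7  ⊔preds=⊤  new=⊤  old=⊥  +wl: 
  step 9. node 1  ⊔preds=⊤  new=⊤  stable
  step 10. node 0  ⊔preds=⊤  new=⊤  stable

Least fixpoint reached:
  node 0: ⊤
  node 1: ⊤
  node 2: ⊤
  node 3: ⊤
  node 4: ⊤
  node 5: 0
  node 6: ⊤
  node 7: ⊤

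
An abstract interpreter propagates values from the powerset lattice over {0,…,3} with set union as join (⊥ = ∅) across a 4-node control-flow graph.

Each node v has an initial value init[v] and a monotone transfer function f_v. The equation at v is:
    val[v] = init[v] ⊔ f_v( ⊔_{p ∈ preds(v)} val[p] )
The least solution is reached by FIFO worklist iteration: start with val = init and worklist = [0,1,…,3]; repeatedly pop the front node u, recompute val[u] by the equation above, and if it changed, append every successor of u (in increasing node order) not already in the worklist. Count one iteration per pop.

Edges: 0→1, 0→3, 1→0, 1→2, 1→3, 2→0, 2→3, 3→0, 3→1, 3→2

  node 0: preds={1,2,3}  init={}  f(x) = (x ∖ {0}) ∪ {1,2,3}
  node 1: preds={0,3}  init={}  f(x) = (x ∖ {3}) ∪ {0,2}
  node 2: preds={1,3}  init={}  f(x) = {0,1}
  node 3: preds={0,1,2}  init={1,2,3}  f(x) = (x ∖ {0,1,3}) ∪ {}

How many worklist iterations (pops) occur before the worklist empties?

5

Trace (5 dequeues):
  [1] u=0 | in {1,2,3} | out {1,2,3} | prev {} | push {}
  [2] u=1 | in {1,2,3} | out {0,1,2} | prev {} | push {0}
  [3] u=2 | in {0,1,2,3} | out {0,1} | prev {} | push {}
  [4] u=3 | in {0,1,2,3} | out {1,2,3} | ==
  [5] u=0 | in {0,1,2,3} | out {1,2,3} | ==

Converged values:
  [0] {1,2,3}
  [1] {0,1,2}
  [2] {0,1}
  [3] {1,2,3}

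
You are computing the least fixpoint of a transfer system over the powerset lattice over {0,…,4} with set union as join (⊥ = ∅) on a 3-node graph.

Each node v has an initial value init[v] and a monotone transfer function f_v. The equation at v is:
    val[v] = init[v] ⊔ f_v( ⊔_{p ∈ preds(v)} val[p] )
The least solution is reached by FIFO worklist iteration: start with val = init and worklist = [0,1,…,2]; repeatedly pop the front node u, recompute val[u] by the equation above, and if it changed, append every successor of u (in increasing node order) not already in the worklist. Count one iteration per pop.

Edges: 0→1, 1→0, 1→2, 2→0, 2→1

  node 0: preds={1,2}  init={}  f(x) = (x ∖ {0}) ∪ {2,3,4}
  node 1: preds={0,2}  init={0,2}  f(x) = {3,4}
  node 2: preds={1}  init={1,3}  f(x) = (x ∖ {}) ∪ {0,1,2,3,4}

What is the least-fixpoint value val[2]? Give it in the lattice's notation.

Worklist (5 pops):
  #1 pop 0: in={0,1,2,3} → {1,2,3,4} (was {}); enqueue []
  #2 pop 1: in={1,2,3,4} → {0,2,3,4} (was {0,2}); enqueue [0]
  #3 pop 2: in={0,2,3,4} → {0,1,2,3,4} (was {1,3}); enqueue [1]
  #4 pop 0: in={0,1,2,3,4} → {1,2,3,4} (no change)
  #5 pop 1: in={0,1,2,3,4} → {0,2,3,4} (no change)

Fixpoint:
  val[0] = {1,2,3,4}
  val[1] = {0,2,3,4}
  val[2] = {0,1,2,3,4}

{0,1,2,3,4}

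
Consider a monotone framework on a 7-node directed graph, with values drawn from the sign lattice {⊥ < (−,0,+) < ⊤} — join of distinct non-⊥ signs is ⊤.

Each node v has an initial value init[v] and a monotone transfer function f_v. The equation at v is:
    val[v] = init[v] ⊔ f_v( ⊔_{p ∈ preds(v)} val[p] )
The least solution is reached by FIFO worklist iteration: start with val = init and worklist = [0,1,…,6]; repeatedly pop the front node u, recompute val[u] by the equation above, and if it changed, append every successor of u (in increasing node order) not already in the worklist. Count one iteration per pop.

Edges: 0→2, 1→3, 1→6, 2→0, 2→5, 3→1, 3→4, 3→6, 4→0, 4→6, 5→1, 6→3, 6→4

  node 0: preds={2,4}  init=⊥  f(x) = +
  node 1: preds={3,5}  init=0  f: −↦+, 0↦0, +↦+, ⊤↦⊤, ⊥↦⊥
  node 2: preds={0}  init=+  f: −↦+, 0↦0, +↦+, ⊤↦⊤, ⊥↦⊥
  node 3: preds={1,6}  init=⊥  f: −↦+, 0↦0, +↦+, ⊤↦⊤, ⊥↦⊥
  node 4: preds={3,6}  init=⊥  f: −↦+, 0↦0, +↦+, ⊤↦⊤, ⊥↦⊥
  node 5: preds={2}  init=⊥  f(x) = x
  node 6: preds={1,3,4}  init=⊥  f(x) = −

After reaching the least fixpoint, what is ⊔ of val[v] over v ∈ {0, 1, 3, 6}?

Trace (14 dequeues):
  [1] u=0 | in + | out + | prev ⊥ | push {}
  [2] u=1 | in ⊥ | out 0 | ==
  [3] u=2 | in + | out + | ==
  [4] u=3 | in 0 | out 0 | prev ⊥ | push {1}
  [5] u=4 | in 0 | out 0 | prev ⊥ | push {0}
  [6] u=5 | in + | out + | prev ⊥ | push {}
  [7] u=6 | in 0 | out − | prev ⊥ | push {3,4}
  [8] u=1 | in ⊤ | out ⊤ | prev 0 | push {6}
  [9] u=0 | in ⊤ | out + | ==
  [10] u=3 | in ⊤ | out ⊤ | prev 0 | push {1}
  [11] u=4 | in ⊤ | out ⊤ | prev 0 | push {0}
  [12] u=6 | in ⊤ | out − | ==
  [13] u=1 | in ⊤ | out ⊤ | ==
  [14] u=0 | in ⊤ | out + | ==

Converged values:
  [0] +
  [1] ⊤
  [2] +
  [3] ⊤
  [4] ⊤
  [5] +
  [6] −

⊤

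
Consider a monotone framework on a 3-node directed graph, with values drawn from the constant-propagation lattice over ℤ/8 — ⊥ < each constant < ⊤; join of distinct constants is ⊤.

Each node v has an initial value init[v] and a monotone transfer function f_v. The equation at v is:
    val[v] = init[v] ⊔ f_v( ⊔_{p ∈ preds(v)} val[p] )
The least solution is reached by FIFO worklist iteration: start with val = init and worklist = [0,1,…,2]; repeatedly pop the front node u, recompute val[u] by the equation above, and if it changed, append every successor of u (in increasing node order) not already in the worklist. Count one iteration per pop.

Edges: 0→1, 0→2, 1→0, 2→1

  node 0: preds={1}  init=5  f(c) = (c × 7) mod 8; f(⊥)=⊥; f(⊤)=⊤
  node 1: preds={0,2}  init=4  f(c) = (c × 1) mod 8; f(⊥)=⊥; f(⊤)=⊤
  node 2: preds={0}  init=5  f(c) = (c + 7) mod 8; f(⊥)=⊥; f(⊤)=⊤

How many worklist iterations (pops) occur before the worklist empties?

Worklist (5 pops):
  #1 pop 0: in=4 → ⊤ (was 5); enqueue []
  #2 pop 1: in=⊤ → ⊤ (was 4); enqueue [0]
  #3 pop 2: in=⊤ → ⊤ (was 5); enqueue [1]
  #4 pop 0: in=⊤ → ⊤ (no change)
  #5 pop 1: in=⊤ → ⊤ (no change)

Fixpoint:
  val[0] = ⊤
  val[1] = ⊤
  val[2] = ⊤

5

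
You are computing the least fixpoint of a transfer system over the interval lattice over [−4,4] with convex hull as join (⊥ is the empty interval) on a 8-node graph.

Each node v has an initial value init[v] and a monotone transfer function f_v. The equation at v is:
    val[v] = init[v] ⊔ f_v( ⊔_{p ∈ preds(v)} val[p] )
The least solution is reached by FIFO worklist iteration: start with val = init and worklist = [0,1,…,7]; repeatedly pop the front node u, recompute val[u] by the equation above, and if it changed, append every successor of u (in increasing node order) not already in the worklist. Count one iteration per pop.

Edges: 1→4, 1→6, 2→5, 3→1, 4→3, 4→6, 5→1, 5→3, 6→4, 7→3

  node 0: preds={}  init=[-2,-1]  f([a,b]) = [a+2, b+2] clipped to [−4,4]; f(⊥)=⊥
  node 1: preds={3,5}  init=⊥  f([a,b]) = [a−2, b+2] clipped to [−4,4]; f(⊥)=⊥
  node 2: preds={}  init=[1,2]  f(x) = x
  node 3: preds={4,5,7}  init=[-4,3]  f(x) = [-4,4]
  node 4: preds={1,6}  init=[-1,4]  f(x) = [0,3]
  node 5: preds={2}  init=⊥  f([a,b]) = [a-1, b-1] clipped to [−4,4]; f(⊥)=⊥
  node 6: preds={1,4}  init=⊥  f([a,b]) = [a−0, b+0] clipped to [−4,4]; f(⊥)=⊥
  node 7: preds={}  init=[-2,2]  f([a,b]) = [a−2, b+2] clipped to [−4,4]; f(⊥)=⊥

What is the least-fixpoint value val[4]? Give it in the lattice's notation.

[-1,4]

Trace (11 dequeues):
  [1] u=0 | in ⊥ | out [-2,-1] | ==
  [2] u=1 | in [-4,3] | out [-4,4] | prev ⊥ | push {}
  [3] u=2 | in ⊥ | out [1,2] | ==
  [4] u=3 | in [-2,4] | out [-4,4] | prev [-4,3] | push {1}
  [5] u=4 | in [-4,4] | out [-1,4] | ==
  [6] u=5 | in [1,2] | out [0,1] | prev ⊥ | push {3}
  [7] u=6 | in [-4,4] | out [-4,4] | prev ⊥ | push {4}
  [8] u=7 | in ⊥ | out [-2,2] | ==
  [9] u=1 | in [-4,4] | out [-4,4] | ==
  [10] u=3 | in [-2,4] | out [-4,4] | ==
  [11] u=4 | in [-4,4] | out [-1,4] | ==

Converged values:
  [0] [-2,-1]
  [1] [-4,4]
  [2] [1,2]
  [3] [-4,4]
  [4] [-1,4]
  [5] [0,1]
  [6] [-4,4]
  [7] [-2,2]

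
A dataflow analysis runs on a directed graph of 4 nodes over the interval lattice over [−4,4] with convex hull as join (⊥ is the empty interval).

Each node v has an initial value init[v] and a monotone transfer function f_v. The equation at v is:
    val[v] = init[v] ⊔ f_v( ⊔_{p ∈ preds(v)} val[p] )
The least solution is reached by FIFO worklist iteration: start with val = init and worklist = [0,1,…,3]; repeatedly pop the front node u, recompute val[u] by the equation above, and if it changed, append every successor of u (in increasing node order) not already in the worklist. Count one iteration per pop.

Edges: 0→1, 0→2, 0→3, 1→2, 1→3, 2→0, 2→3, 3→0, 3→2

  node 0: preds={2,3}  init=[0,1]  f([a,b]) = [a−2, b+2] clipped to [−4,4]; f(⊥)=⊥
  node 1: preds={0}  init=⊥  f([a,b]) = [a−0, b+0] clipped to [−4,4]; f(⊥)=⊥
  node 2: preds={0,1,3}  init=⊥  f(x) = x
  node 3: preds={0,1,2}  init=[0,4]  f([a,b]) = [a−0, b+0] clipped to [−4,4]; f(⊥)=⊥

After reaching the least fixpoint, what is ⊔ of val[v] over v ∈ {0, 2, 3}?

[-4,4]

Trace (10 dequeues):
  [1] u=0 | in [0,4] | out [-2,4] | prev [0,1] | push {}
  [2] u=1 | in [-2,4] | out [-2,4] | prev ⊥ | push {}
  [3] u=2 | in [-2,4] | out [-2,4] | prev ⊥ | push {0}
  [4] u=3 | in [-2,4] | out [-2,4] | prev [0,4] | push {2}
  [5] u=0 | in [-2,4] | out [-4,4] | prev [-2,4] | push {1,3}
  [6] u=2 | in [-4,4] | out [-4,4] | prev [-2,4] | push {0}
  [7] u=1 | in [-4,4] | out [-4,4] | prev [-2,4] | push {2}
  [8] u=3 | in [-4,4] | out [-4,4] | prev [-2,4] | push {}
  [9] u=0 | in [-4,4] | out [-4,4] | ==
  [10] u=2 | in [-4,4] | out [-4,4] | ==

Converged values:
  [0] [-4,4]
  [1] [-4,4]
  [2] [-4,4]
  [3] [-4,4]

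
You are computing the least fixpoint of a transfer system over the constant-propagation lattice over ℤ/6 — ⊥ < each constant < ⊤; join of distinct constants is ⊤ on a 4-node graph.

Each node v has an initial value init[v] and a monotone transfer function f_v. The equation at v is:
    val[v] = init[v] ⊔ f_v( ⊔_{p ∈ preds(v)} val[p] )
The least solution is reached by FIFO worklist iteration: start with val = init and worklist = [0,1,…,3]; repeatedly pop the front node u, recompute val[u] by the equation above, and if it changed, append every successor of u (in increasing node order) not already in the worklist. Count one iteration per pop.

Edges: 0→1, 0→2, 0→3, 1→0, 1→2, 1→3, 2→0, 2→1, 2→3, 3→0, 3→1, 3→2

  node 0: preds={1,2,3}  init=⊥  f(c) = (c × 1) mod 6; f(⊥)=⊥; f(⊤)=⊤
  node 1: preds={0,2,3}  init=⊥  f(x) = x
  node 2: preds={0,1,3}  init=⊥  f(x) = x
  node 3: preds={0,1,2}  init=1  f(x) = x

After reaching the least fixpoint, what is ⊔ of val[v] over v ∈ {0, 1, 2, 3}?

Iteration log — 6 steps:
  step 1. node 0  ⊔preds=1  new=1  old=⊥  +wl: 
  step 2. node 1  ⊔preds=1  new=1  old=⊥  +wl: 0
  step 3. node 2  ⊔preds=1  new=1  old=⊥  +wl: 1
  step 4. node 3  ⊔preds=1  new=1  stable
  step 5. node 0  ⊔preds=1  new=1  stable
  step 6. node 1  ⊔preds=1  new=1  stable

Least fixpoint reached:
  node 0: 1
  node 1: 1
  node 2: 1
  node 3: 1

1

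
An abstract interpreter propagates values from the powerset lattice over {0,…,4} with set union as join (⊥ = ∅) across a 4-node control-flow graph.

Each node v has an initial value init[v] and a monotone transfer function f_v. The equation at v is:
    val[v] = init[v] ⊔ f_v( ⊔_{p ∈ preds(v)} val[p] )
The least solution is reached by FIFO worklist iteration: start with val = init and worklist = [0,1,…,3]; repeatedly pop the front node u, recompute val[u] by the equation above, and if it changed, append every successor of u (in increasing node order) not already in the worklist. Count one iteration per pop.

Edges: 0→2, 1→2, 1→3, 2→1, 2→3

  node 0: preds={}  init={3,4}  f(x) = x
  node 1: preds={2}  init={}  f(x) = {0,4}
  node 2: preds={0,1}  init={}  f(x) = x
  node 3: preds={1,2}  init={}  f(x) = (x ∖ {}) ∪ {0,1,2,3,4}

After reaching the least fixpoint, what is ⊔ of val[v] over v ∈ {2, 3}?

Trace (5 dequeues):
  [1] u=0 | in {} | out {3,4} | ==
  [2] u=1 | in {} | out {0,4} | prev {} | push {}
  [3] u=2 | in {0,3,4} | out {0,3,4} | prev {} | push {1}
  [4] u=3 | in {0,3,4} | out {0,1,2,3,4} | prev {} | push {}
  [5] u=1 | in {0,3,4} | out {0,4} | ==

Converged values:
  [0] {3,4}
  [1] {0,4}
  [2] {0,3,4}
  [3] {0,1,2,3,4}

{0,1,2,3,4}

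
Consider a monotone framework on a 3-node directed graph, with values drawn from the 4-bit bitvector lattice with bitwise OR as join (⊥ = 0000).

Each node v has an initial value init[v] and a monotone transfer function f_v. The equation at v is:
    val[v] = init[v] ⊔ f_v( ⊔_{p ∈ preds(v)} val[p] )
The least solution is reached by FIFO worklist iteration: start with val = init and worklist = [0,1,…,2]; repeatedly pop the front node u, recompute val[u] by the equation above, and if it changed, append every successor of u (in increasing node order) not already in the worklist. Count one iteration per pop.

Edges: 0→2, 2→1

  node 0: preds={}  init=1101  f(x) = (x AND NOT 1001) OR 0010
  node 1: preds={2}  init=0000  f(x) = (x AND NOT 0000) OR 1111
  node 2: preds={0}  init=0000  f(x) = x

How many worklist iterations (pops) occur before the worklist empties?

4

Worklist (4 pops):
  #1 pop 0: in=0000 → 1111 (was 1101); enqueue []
  #2 pop 1: in=0000 → 1111 (was 0000); enqueue []
  #3 pop 2: in=1111 → 1111 (was 0000); enqueue [1]
  #4 pop 1: in=1111 → 1111 (no change)

Fixpoint:
  val[0] = 1111
  val[1] = 1111
  val[2] = 1111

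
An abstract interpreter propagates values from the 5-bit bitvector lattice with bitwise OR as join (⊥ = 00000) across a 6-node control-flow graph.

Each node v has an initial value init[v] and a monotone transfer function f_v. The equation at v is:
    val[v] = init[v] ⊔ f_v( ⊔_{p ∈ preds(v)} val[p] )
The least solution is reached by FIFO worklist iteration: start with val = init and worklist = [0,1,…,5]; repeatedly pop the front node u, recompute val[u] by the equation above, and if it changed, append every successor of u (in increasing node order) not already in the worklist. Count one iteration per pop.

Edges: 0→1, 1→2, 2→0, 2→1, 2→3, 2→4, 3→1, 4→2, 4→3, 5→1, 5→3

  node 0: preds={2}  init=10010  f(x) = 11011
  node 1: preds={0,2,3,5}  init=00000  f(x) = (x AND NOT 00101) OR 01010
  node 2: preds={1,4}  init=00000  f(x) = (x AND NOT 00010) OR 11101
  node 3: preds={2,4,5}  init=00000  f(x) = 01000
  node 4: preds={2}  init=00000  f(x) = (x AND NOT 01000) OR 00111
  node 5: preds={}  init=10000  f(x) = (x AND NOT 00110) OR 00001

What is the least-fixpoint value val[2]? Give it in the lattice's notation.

11101

Iteration log — 10 steps:
  step 1. node 0  ⊔preds=00000  new=11011  old=10010  +wl: 
  step 2. node 1  ⊔preds=11011  new=11010  old=00000  +wl: 
  step 3. node 2  ⊔preds=11010  new=11101  old=00000  +wl: 0,1
  step 4. node 3  ⊔preds=11101  new=01000  old=00000  +wl: 
  step 5. node 4  ⊔preds=11101  new=10111  old=00000  +wl: 2,3
  step 6. node 5  ⊔preds=00000  new=10001  old=10000  +wl: 
  step 7. node 0  ⊔preds=11101  new=11011  stable
  step 8. node 1  ⊔preds=11111  new=11010  stable
  step 9. node 2  ⊔preds=11111  new=11101  stable
  step 10. node 3  ⊔preds=11111  new=01000  stable

Least fixpoint reached:
  node 0: 11011
  node 1: 11010
  node 2: 11101
  node 3: 01000
  node 4: 10111
  node 5: 10001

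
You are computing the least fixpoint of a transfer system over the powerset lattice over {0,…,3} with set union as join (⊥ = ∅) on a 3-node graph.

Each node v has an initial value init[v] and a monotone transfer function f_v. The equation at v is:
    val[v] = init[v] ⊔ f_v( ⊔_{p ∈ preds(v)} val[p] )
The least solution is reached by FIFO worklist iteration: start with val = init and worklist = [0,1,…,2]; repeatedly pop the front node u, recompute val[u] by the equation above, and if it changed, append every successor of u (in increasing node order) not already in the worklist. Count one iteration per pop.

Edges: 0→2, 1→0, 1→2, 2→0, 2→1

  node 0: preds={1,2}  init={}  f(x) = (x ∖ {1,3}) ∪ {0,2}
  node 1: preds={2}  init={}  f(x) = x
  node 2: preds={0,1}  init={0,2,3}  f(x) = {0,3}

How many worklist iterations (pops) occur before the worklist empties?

Worklist (4 pops):
  #1 pop 0: in={0,2,3} → {0,2} (was {}); enqueue []
  #2 pop 1: in={0,2,3} → {0,2,3} (was {}); enqueue [0]
  #3 pop 2: in={0,2,3} → {0,2,3} (no change)
  #4 pop 0: in={0,2,3} → {0,2} (no change)

Fixpoint:
  val[0] = {0,2}
  val[1] = {0,2,3}
  val[2] = {0,2,3}

4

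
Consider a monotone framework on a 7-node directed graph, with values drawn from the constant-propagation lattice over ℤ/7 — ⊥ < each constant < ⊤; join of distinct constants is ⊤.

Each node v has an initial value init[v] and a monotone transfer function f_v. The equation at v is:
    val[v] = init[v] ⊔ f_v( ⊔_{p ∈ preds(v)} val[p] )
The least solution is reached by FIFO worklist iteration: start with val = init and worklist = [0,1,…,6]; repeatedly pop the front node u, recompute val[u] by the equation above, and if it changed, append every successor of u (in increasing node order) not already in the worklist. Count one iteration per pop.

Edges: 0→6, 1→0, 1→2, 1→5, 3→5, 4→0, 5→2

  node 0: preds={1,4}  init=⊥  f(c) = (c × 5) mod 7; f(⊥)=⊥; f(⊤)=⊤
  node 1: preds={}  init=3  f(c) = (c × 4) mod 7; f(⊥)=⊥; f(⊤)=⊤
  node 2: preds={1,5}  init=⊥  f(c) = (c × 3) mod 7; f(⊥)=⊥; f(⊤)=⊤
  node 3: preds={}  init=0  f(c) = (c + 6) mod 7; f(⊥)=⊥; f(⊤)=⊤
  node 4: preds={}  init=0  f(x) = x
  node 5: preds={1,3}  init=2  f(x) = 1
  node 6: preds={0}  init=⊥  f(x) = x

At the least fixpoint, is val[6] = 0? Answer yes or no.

no

Trace (8 dequeues):
  [1] u=0 | in ⊤ | out ⊤ | prev ⊥ | push {}
  [2] u=1 | in ⊥ | out 3 | ==
  [3] u=2 | in ⊤ | out ⊤ | prev ⊥ | push {}
  [4] u=3 | in ⊥ | out 0 | ==
  [5] u=4 | in ⊥ | out 0 | ==
  [6] u=5 | in ⊤ | out ⊤ | prev 2 | push {2}
  [7] u=6 | in ⊤ | out ⊤ | prev ⊥ | push {}
  [8] u=2 | in ⊤ | out ⊤ | ==

Converged values:
  [0] ⊤
  [1] 3
  [2] ⊤
  [3] 0
  [4] 0
  [5] ⊤
  [6] ⊤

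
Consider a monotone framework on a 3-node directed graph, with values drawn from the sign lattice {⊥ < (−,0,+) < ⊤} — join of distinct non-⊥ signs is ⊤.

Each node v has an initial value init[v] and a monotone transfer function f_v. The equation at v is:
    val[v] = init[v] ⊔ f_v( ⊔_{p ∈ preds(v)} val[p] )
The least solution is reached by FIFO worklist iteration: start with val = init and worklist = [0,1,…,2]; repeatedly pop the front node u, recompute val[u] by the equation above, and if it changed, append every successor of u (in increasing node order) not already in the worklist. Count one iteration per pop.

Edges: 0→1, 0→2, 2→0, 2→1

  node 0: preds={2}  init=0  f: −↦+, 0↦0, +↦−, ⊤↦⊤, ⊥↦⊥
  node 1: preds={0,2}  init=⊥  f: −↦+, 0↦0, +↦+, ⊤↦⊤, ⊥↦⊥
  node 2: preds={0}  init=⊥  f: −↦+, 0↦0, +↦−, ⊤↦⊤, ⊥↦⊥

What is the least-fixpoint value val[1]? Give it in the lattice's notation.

0

Trace (5 dequeues):
  [1] u=0 | in ⊥ | out 0 | ==
  [2] u=1 | in 0 | out 0 | prev ⊥ | push {}
  [3] u=2 | in 0 | out 0 | prev ⊥ | push {0,1}
  [4] u=0 | in 0 | out 0 | ==
  [5] u=1 | in 0 | out 0 | ==

Converged values:
  [0] 0
  [1] 0
  [2] 0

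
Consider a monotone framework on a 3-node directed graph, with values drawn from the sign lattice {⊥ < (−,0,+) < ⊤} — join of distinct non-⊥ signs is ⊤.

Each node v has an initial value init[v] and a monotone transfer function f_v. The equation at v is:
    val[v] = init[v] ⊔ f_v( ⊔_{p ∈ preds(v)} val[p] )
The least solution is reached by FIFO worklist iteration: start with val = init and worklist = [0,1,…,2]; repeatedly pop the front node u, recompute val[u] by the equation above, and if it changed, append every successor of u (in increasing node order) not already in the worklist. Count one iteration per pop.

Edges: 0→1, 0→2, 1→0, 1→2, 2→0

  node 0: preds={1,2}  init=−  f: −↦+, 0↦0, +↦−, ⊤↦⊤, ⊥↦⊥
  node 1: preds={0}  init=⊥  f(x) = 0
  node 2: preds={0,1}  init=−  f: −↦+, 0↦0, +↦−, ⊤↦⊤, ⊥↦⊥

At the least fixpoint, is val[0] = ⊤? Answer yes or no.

Worklist (4 pops):
  #1 pop 0: in=− → ⊤ (was −); enqueue []
  #2 pop 1: in=⊤ → 0 (was ⊥); enqueue [0]
  #3 pop 2: in=⊤ → ⊤ (was −); enqueue []
  #4 pop 0: in=⊤ → ⊤ (no change)

Fixpoint:
  val[0] = ⊤
  val[1] = 0
  val[2] = ⊤

yes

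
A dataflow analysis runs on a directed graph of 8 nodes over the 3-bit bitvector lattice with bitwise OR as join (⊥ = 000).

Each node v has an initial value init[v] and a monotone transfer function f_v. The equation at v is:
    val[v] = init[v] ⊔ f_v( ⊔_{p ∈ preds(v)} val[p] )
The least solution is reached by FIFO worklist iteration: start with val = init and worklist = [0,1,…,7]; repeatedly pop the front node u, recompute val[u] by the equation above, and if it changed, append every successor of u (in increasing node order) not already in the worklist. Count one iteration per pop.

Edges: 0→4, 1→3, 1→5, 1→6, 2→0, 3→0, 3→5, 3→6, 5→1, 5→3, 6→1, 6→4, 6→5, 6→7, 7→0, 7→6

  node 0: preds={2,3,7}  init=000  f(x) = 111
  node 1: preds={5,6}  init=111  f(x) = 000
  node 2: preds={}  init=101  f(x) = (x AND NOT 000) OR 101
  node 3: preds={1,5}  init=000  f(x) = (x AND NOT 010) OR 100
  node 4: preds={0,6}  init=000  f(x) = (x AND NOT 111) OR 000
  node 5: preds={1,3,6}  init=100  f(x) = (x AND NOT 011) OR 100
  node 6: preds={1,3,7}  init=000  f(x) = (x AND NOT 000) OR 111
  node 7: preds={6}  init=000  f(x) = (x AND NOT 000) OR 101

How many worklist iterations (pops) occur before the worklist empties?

13

Iteration log — 13 steps:
  step 1. node 0  ⊔preds=101  new=111  old=000  +wl: 
  step 2. node 1  ⊔preds=100  new=111  stable
  step 3. node 2  ⊔preds=000  new=101  stable
  step 4. node 3  ⊔preds=111  new=101  old=000  +wl: 0
  step 5. node 4  ⊔preds=111  new=000  stable
  step 6. node 5  ⊔preds=111  new=100  stable
  step 7. node 6  ⊔preds=111  new=111  old=000  +wl: 1,4,5
  step 8. node 7  ⊔preds=111  new=111  old=000  +wl: 6
  step 9. node 0  ⊔preds=111  new=111  stable
  step 10. node 1  ⊔preds=111  new=111  stable
  step 11. node 4  ⊔preds=111  new=000  stable
  step 12. node 5  ⊔preds=111  new=100  stable
  step 13. node 6  ⊔preds=111  new=111  stable

Least fixpoint reached:
  node 0: 111
  node 1: 111
  node 2: 101
  node 3: 101
  node 4: 000
  node 5: 100
  node 6: 111
  node 7: 111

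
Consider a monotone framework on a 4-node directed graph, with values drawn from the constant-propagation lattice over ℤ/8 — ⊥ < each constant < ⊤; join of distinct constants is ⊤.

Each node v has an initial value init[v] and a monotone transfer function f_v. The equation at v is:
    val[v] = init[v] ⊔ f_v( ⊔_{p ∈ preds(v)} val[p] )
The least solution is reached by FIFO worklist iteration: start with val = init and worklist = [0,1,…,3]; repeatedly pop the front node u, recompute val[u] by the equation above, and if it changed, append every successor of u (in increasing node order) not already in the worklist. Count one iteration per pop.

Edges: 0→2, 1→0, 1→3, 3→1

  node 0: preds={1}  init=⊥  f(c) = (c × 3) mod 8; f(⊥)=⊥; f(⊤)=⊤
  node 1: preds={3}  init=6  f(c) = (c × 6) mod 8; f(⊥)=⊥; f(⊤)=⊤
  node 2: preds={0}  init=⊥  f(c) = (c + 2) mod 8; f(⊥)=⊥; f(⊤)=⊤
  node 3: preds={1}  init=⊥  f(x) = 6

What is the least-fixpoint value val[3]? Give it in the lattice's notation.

6

Worklist (8 pops):
  #1 pop 0: in=6 → 2 (was ⊥); enqueue []
  #2 pop 1: in=⊥ → 6 (no change)
  #3 pop 2: in=2 → 4 (was ⊥); enqueue []
  #4 pop 3: in=6 → 6 (was ⊥); enqueue [1]
  #5 pop 1: in=6 → ⊤ (was 6); enqueue [0,3]
  #6 pop 0: in=⊤ → ⊤ (was 2); enqueue [2]
  #7 pop 3: in=⊤ → 6 (no change)
  #8 pop 2: in=⊤ → ⊤ (was 4); enqueue []

Fixpoint:
  val[0] = ⊤
  val[1] = ⊤
  val[2] = ⊤
  val[3] = 6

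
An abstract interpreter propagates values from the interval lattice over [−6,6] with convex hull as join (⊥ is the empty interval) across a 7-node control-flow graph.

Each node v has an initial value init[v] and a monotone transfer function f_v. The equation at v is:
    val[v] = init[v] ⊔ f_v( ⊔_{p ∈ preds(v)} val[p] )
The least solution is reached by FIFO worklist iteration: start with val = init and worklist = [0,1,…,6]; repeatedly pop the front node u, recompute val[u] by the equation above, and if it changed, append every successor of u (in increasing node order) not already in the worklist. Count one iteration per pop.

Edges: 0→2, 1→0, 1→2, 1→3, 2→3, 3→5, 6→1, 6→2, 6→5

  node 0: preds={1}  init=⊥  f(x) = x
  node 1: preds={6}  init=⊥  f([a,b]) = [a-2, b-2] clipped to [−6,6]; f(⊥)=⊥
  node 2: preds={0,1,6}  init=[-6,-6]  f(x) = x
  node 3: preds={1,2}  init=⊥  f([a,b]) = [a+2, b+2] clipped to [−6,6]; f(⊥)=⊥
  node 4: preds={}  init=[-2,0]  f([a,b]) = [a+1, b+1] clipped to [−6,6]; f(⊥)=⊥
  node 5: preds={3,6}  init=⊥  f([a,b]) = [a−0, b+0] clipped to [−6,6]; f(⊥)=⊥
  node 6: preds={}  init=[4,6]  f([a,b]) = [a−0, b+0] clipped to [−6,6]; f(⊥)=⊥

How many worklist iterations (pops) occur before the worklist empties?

9

Iteration log — 9 steps:
  step 1. node 0  ⊔preds=⊥  new=⊥  stable
  step 2. node 1  ⊔preds=[4,6]  new=[2,4]  old=⊥  +wl: 0
  step 3. node 2  ⊔preds=[2,6]  new=[-6,6]  old=[-6,-6]  +wl: 
  step 4. node 3  ⊔preds=[-6,6]  new=[-4,6]  old=⊥  +wl: 
  step 5. node 4  ⊔preds=⊥  new=[-2,0]  stable
  step 6. node 5  ⊔preds=[-4,6]  new=[-4,6]  old=⊥  +wl: 
  step 7. node 6  ⊔preds=⊥  new=[4,6]  stable
  step 8. node 0  ⊔preds=[2,4]  new=[2,4]  old=⊥  +wl: 2
  step 9. node 2  ⊔preds=[2,6]  new=[-6,6]  stable

Least fixpoint reached:
  node 0: [2,4]
  node 1: [2,4]
  node 2: [-6,6]
  node 3: [-4,6]
  node 4: [-2,0]
  node 5: [-4,6]
  node 6: [4,6]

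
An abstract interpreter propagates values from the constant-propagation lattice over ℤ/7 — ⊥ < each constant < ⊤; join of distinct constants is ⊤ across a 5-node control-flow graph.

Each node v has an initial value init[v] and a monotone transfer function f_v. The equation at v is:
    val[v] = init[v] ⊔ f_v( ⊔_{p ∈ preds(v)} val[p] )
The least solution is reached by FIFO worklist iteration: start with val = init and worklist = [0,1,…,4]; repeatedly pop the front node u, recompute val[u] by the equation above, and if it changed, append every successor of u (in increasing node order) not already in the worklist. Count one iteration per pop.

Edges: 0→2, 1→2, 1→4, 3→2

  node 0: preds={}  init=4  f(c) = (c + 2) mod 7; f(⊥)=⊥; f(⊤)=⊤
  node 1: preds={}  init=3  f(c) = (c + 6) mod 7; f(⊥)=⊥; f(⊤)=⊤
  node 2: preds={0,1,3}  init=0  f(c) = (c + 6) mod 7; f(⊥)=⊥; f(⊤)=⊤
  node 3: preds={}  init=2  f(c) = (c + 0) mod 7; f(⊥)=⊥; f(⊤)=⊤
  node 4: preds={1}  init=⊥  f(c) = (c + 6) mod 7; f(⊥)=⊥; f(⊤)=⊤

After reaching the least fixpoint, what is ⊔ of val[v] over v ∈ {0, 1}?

Worklist (5 pops):
  #1 pop 0: in=⊥ → 4 (no change)
  #2 pop 1: in=⊥ → 3 (no change)
  #3 pop 2: in=⊤ → ⊤ (was 0); enqueue []
  #4 pop 3: in=⊥ → 2 (no change)
  #5 pop 4: in=3 → 2 (was ⊥); enqueue []

Fixpoint:
  val[0] = 4
  val[1] = 3
  val[2] = ⊤
  val[3] = 2
  val[4] = 2

⊤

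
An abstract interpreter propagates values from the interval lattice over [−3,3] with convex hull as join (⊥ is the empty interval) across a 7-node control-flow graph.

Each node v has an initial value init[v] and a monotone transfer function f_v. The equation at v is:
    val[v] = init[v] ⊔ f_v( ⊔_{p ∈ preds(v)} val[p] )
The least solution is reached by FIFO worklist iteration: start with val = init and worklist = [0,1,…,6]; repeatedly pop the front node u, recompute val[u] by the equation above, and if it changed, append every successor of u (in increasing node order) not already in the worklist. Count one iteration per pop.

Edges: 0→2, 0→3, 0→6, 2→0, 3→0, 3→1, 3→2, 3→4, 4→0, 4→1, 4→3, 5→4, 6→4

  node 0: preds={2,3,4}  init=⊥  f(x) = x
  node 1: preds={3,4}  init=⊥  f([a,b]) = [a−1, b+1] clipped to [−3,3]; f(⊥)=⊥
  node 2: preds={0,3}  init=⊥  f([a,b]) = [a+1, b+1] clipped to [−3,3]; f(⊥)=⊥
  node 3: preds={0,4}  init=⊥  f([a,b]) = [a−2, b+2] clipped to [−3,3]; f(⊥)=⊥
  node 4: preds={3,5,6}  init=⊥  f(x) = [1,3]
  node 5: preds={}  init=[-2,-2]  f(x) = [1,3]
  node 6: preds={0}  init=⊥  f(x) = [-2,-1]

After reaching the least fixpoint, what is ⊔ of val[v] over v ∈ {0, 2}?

[-3,3]

Iteration log — 25 steps:
  step 1. node 0  ⊔preds=⊥  new=⊥  stable
  step 2. node 1  ⊔preds=⊥  new=⊥  stable
  step 3. node 2  ⊔preds=⊥  new=⊥  stable
  step 4. node 3  ⊔preds=⊥  new=⊥  stable
  step 5. node 4  ⊔preds=[-2,-2]  new=[1,3]  old=⊥  +wl: 0,1,3
  step 6. node 5  ⊔preds=⊥  new=[-2,3]  old=[-2,-2]  +wl: 4
  step 7. node 6  ⊔preds=⊥  new=[-2,-1]  old=⊥  +wl: 
  step 8. node 0  ⊔preds=[1,3]  new=[1,3]  old=⊥  +wl: 2,6
  step 9. node 1  ⊔preds=[1,3]  new=[0,3]  old=⊥  +wl: 
  step 10. node 3  ⊔preds=[1,3]  new=[-1,3]  old=⊥  +wl: 0,1
  step 11. node 4  ⊔preds=[-2,3]  new=[1,3]  stable
  step 12. node 2  ⊔preds=[-1,3]  new=[0,3]  old=⊥  +wl: 
  step 13. node 6  ⊔preds=[1,3]  new=[-2,-1]  stable
  step 14. node 0  ⊔preds=[-1,3]  new=[-1,3]  old=[1,3]  +wl: 2,3,6
  step 15. node 1  ⊔preds=[-1,3]  new=[-2,3]  old=[0,3]  +wl: 
  step 16. node 2  ⊔preds=[-1,3]  new=[0,3]  stable
  step 17. node 3  ⊔preds=[-1,3]  new=[-3,3]  old=[-1,3]  +wl: 0,1,2,4
  step 18. node 6  ⊔preds=[-1,3]  new=[-2,-1]  stable
  step 19. node 0  ⊔preds=[-3,3]  new=[-3,3]  old=[-1,3]  +wl: 3,6
  step 20. node 1  ⊔preds=[-3,3]  new=[-3,3]  old=[-2,3]  +wl: 
  step 21. node 2  ⊔preds=[-3,3]  new=[-2,3]  old=[0,3]  +wl: 0
  step 22. node 4  ⊔preds=[-3,3]  new=[1,3]  stable
  step 23. node 3  ⊔preds=[-3,3]  new=[-3,3]  stable
  step 24. node 6  ⊔preds=[-3,3]  new=[-2,-1]  stable
  step 25. node 0  ⊔preds=[-3,3]  new=[-3,3]  stable

Least fixpoint reached:
  node 0: [-3,3]
  node 1: [-3,3]
  node 2: [-2,3]
  node 3: [-3,3]
  node 4: [1,3]
  node 5: [-2,3]
  node 6: [-2,-1]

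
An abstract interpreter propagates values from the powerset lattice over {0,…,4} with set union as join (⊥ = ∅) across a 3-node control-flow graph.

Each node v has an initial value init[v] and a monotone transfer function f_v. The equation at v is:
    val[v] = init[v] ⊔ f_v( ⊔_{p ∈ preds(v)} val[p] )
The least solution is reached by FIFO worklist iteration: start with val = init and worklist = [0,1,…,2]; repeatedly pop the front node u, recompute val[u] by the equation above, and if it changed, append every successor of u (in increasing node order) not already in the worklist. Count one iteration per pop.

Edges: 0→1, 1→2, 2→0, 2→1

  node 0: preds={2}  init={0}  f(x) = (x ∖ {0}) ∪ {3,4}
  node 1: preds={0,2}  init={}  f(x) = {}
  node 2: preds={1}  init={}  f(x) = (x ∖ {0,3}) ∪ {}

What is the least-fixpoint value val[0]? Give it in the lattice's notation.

{0,3,4}

Iteration log — 3 steps:
  step 1. node 0  ⊔preds={}  new={0,3,4}  old={0}  +wl: 
  step 2. node 1  ⊔preds={0,3,4}  new={}  stable
  step 3. node 2  ⊔preds={}  new={}  stable

Least fixpoint reached:
  node 0: {0,3,4}
  node 1: {}
  node 2: {}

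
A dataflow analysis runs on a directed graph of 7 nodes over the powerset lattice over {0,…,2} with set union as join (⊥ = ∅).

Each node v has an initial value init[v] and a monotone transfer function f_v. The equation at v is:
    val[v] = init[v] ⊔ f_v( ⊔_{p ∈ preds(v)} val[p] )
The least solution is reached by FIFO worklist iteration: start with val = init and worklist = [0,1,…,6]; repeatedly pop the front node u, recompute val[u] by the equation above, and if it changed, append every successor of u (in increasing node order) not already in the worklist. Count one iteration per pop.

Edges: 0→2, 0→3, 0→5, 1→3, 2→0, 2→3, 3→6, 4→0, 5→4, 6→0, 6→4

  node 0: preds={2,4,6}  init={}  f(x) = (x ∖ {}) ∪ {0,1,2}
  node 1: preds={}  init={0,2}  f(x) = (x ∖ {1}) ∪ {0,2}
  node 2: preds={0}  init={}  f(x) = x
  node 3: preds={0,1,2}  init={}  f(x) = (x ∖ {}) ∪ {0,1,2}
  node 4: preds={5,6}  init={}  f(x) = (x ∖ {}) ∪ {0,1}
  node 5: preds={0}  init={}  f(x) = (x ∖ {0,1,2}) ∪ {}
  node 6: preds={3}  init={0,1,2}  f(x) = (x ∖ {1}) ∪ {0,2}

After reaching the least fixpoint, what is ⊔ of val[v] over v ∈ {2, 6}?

Trace (8 dequeues):
  [1] u=0 | in {0,1,2} | out {0,1,2} | prev {} | push {}
  [2] u=1 | in {} | out {0,2} | ==
  [3] u=2 | in {0,1,2} | out {0,1,2} | prev {} | push {0}
  [4] u=3 | in {0,1,2} | out {0,1,2} | prev {} | push {}
  [5] u=4 | in {0,1,2} | out {0,1,2} | prev {} | push {}
  [6] u=5 | in {0,1,2} | out {} | ==
  [7] u=6 | in {0,1,2} | out {0,1,2} | ==
  [8] u=0 | in {0,1,2} | out {0,1,2} | ==

Converged values:
  [0] {0,1,2}
  [1] {0,2}
  [2] {0,1,2}
  [3] {0,1,2}
  [4] {0,1,2}
  [5] {}
  [6] {0,1,2}

{0,1,2}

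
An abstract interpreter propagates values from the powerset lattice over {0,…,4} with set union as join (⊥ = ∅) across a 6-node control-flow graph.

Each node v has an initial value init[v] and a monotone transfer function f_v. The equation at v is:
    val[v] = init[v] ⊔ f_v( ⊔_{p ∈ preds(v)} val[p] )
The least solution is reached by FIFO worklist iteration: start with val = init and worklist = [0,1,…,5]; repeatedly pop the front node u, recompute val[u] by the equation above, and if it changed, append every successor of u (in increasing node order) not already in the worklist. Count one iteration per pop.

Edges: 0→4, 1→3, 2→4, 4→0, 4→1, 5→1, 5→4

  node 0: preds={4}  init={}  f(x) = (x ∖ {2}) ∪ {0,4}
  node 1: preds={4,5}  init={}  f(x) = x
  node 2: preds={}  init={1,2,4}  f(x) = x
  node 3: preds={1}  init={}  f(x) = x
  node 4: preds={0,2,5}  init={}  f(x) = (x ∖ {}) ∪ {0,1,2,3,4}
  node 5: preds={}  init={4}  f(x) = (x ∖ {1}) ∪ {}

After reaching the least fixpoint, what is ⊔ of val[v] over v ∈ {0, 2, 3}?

{0,1,2,3,4}

Iteration log — 10 steps:
  step 1. node 0  ⊔preds={}  new={0,4}  old={}  +wl: 
  step 2. node 1  ⊔preds={4}  new={4}  old={}  +wl: 
  step 3. node 2  ⊔preds={}  new={1,2,4}  stable
  step 4. node 3  ⊔preds={4}  new={4}  old={}  +wl: 
  step 5. node 4  ⊔preds={0,1,2,4}  new={0,1,2,3,4}  old={}  +wl: 0,1
  step 6. node 5  ⊔preds={}  new={4}  stable
  step 7. node 0  ⊔preds={0,1,2,3,4}  new={0,1,3,4}  old={0,4}  +wl: 4
  step 8. node 1  ⊔preds={0,1,2,3,4}  new={0,1,2,3,4}  old={4}  +wl: 3
  step 9. node 4  ⊔preds={0,1,2,3,4}  new={0,1,2,3,4}  stable
  step 10. node 3  ⊔preds={0,1,2,3,4}  new={0,1,2,3,4}  old={4}  +wl: 

Least fixpoint reached:
  node 0: {0,1,3,4}
  node 1: {0,1,2,3,4}
  node 2: {1,2,4}
  node 3: {0,1,2,3,4}
  node 4: {0,1,2,3,4}
  node 5: {4}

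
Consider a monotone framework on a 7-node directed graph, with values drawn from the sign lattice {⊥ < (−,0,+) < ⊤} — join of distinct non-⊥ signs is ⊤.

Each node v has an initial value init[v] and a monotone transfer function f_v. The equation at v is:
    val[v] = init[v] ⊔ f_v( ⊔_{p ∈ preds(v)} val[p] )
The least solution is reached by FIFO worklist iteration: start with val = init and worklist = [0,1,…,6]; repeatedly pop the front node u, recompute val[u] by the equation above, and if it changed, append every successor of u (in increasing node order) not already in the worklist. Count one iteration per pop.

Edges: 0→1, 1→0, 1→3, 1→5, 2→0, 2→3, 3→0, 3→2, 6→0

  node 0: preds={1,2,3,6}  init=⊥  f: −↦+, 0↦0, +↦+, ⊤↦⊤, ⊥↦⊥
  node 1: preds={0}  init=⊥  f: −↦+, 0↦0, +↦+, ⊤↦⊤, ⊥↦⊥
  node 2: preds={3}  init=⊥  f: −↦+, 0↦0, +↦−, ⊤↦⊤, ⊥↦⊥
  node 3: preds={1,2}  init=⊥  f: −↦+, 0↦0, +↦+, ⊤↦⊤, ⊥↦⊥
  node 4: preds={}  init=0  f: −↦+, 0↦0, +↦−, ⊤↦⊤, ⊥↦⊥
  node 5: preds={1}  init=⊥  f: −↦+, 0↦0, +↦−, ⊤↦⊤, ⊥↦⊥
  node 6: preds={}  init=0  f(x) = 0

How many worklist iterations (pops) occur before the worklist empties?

11

Worklist (11 pops):
  #1 pop 0: in=0 → 0 (was ⊥); enqueue []
  #2 pop 1: in=0 → 0 (was ⊥); enqueue [0]
  #3 pop 2: in=⊥ → ⊥ (no change)
  #4 pop 3: in=0 → 0 (was ⊥); enqueue [2]
  #5 pop 4: in=⊥ → 0 (no change)
  #6 pop 5: in=0 → 0 (was ⊥); enqueue []
  #7 pop 6: in=⊥ → 0 (no change)
  #8 pop 0: in=0 → 0 (no change)
  #9 pop 2: in=0 → 0 (was ⊥); enqueue [0,3]
  #10 pop 0: in=0 → 0 (no change)
  #11 pop 3: in=0 → 0 (no change)

Fixpoint:
  val[0] = 0
  val[1] = 0
  val[2] = 0
  val[3] = 0
  val[4] = 0
  val[5] = 0
  val[6] = 0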